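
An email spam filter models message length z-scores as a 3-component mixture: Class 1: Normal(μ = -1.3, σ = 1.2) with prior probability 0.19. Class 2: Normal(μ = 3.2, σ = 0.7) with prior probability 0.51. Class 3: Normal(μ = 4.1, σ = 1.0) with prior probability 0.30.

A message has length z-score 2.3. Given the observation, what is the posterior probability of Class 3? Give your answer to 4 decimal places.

P(component k | x) = π_k·f_k(x) / marginal(x), where marginal(x) = Σ_j π_j·f_j(x).
Component likelihoods at x = 2.3:
  L_1 = 0.00369321
  L_2 = 0.249376
  L_3 = 0.0789502
Prior × likelihood for each component:
  π_1·L_1 = 0.19 × 0.00369321 = 0.000701709
  π_2·L_2 = 0.51 × 0.249376 = 0.127182
  π_3·L_3 = 0.30 × 0.0789502 = 0.023685
Normaliser: 0.000701709 + 0.127182 + 0.023685 = 0.151568
Responsibility of Class 3: 0.023685 / 0.151568 ≈ 0.1563

0.1563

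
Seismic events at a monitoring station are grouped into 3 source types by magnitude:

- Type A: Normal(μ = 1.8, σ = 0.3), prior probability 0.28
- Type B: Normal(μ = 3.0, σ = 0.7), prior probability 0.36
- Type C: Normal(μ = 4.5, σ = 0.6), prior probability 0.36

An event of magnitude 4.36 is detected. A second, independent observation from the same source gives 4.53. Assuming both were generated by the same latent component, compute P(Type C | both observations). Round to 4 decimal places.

0.9896

P(component k | x) = π_k·f_k(x) / marginal(x), where marginal(x) = Σ_j π_j·f_j(x).
Since both observations come from the same component, the likelihood for component k is f_k(x₁)·f_k(x₂).
  p_A = [(1/(0.3·√(2π)))·exp(−(4.36−1.8)²/(2·0.3²)) = 1.329808·exp(-36.40889) = 2.04932e-16] × [1.3862e-18] = 2.84076e-34
  p_B = [(1/(0.7·√(2π)))·exp(−(4.36−3.0)²/(2·0.7²)) = 0.569918·exp(-1.88735) = 0.0863272] × [0.0522907] = 0.00451411
  p_C = [(1/(0.6·√(2π)))·exp(−(4.36−4.5)²/(2·0.6²)) = 0.664904·exp(-0.02722) = 0.647048] × [0.664073] = 0.429687
Unnormalised posteriors:
  π_A·p_A = 0.28 × 2.84076e-34 = 7.95414e-35
  π_B·p_B = 0.36 × 0.00451411 = 0.00162508
  π_C·p_C = 0.36 × 0.429687 = 0.154687
Denominator: 7.95414e-35 + 0.00162508 + 0.154687 = 0.156312
So the posterior for Type C is 0.154687 / 0.156312 ≈ 0.9896.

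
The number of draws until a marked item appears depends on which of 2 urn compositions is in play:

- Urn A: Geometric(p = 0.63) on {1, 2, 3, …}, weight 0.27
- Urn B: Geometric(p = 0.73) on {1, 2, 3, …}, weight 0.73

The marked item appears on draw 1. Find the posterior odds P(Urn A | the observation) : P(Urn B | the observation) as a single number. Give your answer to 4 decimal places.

Posterior odds = (w_i f_i(x)) / (w_j f_j(x)); the normalising sum cancels.
Evaluate each component's likelihood at the observed value:
  L_A = 0.63
  L_B = 0.73
0.1701 / 0.5329 ≈ 0.3192

0.3192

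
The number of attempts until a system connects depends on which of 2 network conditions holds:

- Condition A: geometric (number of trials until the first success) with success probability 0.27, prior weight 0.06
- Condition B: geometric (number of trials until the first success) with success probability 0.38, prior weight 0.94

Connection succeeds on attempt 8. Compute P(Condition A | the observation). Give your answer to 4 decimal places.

P(component k | x) = P(Z=k)·f_k(x) / marginal(x), where marginal(x) = Σ_j P(Z=j)·f_j(x).
Evaluate each component's likelihood at the observed value:
  f_A = 0.27·(1−0.27)^7 = 0.27·0.110474 = 0.029828
  f_B = 0.38·(1−0.38)^7 = 0.38·0.0352161 = 0.0133821
Multiply by the mixture weights:
  P(Z=A)·f_A = 0.06 × 0.029828 = 0.00178968
  P(Z=B)·f_B = 0.94 × 0.0133821 = 0.0125792
Normaliser: 0.00178968 + 0.0125792 = 0.0143689
P(Condition A | data) = 0.00178968 / 0.0143689 ≈ 0.1246

0.1246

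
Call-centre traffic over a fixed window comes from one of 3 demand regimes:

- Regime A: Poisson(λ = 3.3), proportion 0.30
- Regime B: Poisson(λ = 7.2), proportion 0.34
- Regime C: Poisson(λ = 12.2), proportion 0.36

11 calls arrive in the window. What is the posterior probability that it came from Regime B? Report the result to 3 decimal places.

0.297

Apply Bayes' rule: the posterior for each component is proportional to its prior times its likelihood at x.
Evaluate each component's likelihood at the observed value:
  f_A = e^(−3.3)·3.3^11/11! = 0.00046701
  f_B = e^(−7.2)·7.2^11/11! = 0.0504175
  f_C = e^(−12.2)·12.2^11/11! = 0.112308
Multiply by the mixture weights:
  w_A·f_A = 0.30 × 0.00046701 = 0.000140103
  w_B·f_B = 0.34 × 0.0504175 = 0.017142
  w_C·f_C = 0.36 × 0.112308 = 0.0404308
Sum: 0.000140103 + 0.017142 + 0.0404308 = 0.0577129
P(Regime B | the observation) = 0.017142 / 0.0577129 ≈ 0.297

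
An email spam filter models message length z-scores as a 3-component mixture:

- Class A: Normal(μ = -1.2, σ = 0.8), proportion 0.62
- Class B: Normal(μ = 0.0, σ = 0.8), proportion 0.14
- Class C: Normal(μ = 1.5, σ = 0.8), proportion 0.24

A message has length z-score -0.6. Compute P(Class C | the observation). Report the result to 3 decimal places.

0.013

Apply Bayes' rule: the posterior for each component is proportional to its prior times its likelihood at x.
Evaluate each component's likelihood at the observed value:
  L_A = 0.376422
  L_B = 0.376422
  L_C = 0.0159052
Prior × likelihood for each component:
  π_A·L_A = 0.62 × 0.376422 = 0.233382
  π_B·L_B = 0.14 × 0.376422 = 0.0526991
  π_C·L_C = 0.24 × 0.0159052 = 0.00381725
Denominator: 0.233382 + 0.0526991 + 0.00381725 = 0.289898
So the posterior for Class C is 0.00381725 / 0.289898 ≈ 0.013.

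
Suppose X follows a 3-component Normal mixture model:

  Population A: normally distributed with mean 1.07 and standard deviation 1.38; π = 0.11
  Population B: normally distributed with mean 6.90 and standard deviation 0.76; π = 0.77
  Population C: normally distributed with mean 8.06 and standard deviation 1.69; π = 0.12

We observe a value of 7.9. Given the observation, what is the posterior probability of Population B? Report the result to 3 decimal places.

0.858

Posterior ∝ prior × likelihood, so P(k | x) ∝ π_k f_k(x); normalise over all components.
Normal densities:
  p_A = (1/(1.38·√(2π)))·exp(−(7.9−1.07)²/(2·1.38²)) = 0.289089·exp(-12.24766) = 1.38656e-06
  p_B = (1/(0.76·√(2π)))·exp(−(7.9−6.90)²/(2·0.76²)) = 0.524924·exp(-0.86565) = 0.220876
  p_C = (1/(1.69·√(2π)))·exp(−(7.9−8.06)²/(2·1.69²)) = 0.236061·exp(-0.00448) = 0.235005
Multiply by the mixture weights:
  π_A·p_A = 0.11 × 1.38656e-06 = 1.52522e-07
  π_B·p_B = 0.77 × 0.220876 = 0.170075
  π_C·p_C = 0.12 × 0.235005 = 0.0282006
Denominator: 1.52522e-07 + 0.170075 + 0.0282006 = 0.198275
Responsibility of Population B: 0.170075 / 0.198275 ≈ 0.858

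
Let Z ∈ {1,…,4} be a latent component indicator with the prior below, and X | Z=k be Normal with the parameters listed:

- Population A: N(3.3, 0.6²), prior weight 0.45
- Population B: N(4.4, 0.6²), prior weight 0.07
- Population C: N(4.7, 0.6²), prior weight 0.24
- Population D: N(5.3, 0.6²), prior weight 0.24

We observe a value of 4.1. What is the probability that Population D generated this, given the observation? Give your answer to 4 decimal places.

By Bayes' theorem, P(k | x) = P(Z=k) f_k(x) / Σ_j P(Z=j) f_j(x).
Normal densities:
  L_A = 0.27335
  L_B = 0.586776
  L_C = 0.403285
  L_D = 0.0899849
Prior × likelihood for each component:
  P(Z=A)·L_A = 0.45 × 0.27335 = 0.123008
  P(Z=B)·L_B = 0.07 × 0.586776 = 0.0410743
  P(Z=C)·L_C = 0.24 × 0.403285 = 0.0967883
  P(Z=D)·L_D = 0.24 × 0.0899849 = 0.0215964
Normaliser: 0.123008 + 0.0410743 + 0.0967883 + 0.0215964 = 0.282467
P(Population D | data) ≈ 0.0765

0.0765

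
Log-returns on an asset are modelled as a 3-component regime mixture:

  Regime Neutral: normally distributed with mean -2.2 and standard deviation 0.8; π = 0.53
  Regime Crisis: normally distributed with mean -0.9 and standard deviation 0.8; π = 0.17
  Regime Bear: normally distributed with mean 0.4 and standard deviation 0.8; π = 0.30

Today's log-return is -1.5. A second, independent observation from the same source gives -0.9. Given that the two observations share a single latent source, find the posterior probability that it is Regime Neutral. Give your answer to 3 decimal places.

Posterior ∝ prior × likelihood, so P(k | x) ∝ π_k f_k(x); normalise over all components.
Since both observations come from the same component, the likelihood for component k is f_k(x₁)·f_k(x₂).
  L_Neutral = [0.340069] × [0.133173] = 0.0452879
  L_Crisis = [0.376422] × [0.498678] = 0.187713
  L_Bear = [0.0297149] × [0.133173] = 0.00395721
Weight by the priors:
  π_Neutral·L_Neutral = 0.53 × 0.0452879 = 0.0240026
  π_Crisis·L_Crisis = 0.17 × 0.187713 = 0.0319112
  π_Bear·L_Bear = 0.30 × 0.00395721 = 0.00118716
Sum: 0.0240026 + 0.0319112 + 0.00118716 = 0.057101
P(Regime Neutral | x₁,x₂) = 0.0240026 / 0.057101 ≈ 0.420

0.420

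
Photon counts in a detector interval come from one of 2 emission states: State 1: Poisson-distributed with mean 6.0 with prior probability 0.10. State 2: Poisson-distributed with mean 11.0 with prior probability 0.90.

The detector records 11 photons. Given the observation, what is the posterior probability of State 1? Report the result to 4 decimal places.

By Bayes' theorem, P(k | x) = w_k f_k(x) / Σ_j w_j f_j(x).
Poisson probabilities:
  L_1 = 0.022529
  L_2 = 0.119378
Unnormalised posteriors:
  w_1·L_1 = 0.10 × 0.022529 = 0.0022529
  w_2·L_2 = 0.90 × 0.119378 = 0.10744
Marginal: 0.0022529 + 0.10744 = 0.109693
P(State 1 | x) = 0.0022529 / 0.109693 ≈ 0.0205

0.0205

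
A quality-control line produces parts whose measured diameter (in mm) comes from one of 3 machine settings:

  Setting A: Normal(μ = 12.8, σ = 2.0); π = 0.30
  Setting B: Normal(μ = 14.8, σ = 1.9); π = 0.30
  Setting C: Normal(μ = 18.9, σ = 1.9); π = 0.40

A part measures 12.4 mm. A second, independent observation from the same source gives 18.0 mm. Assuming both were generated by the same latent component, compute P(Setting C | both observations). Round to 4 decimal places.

0.0240

P(component k | x) = π_k·f_k(x) / marginal(x), where marginal(x) = Σ_j π_j·f_j(x).
Since both observations come from the same component, the likelihood for component k is f_k(x₁)·f_k(x₂).
  L_A = [(1/(2.0·√(2π)))·exp(−(12.4−12.8)²/(2·2.0²)) = 0.199471·exp(-0.02000) = 0.195521] × [0.00679148] = 0.00132788
  L_B = [(1/(1.9·√(2π)))·exp(−(12.4−14.8)²/(2·1.9²)) = 0.209970·exp(-0.79778) = 0.0945547] × [0.0508398] = 0.00480715
  L_C = [(1/(1.9·√(2π)))·exp(−(12.4−18.9)²/(2·1.9²)) = 0.209970·exp(-5.85180) = 0.000603604] × [0.187687] = 0.000113288
Multiply by the mixture weights:
  π_A·L_A = 0.30 × 0.00132788 = 0.000398364
  π_B·L_B = 0.30 × 0.00480715 = 0.00144214
  π_C·L_C = 0.40 × 0.000113288 = 4.53154e-05
Sum: 0.000398364 + 0.00144214 + 4.53154e-05 = 0.00188582
So the posterior for Setting C is 4.53154e-05 / 0.00188582 ≈ 0.0240.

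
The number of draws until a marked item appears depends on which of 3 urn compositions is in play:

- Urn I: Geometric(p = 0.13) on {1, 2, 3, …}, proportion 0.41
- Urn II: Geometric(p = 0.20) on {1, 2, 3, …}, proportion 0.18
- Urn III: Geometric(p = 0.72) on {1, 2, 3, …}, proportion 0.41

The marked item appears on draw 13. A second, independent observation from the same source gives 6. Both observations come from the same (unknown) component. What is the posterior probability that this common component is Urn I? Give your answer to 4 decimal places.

0.8002

Apply Bayes' rule: the posterior for each component is proportional to its prior times its likelihood at x.
Since both observations come from the same component, the likelihood for component k is f_k(x₁)·f_k(x₂).
  p_I = [0.0244441] × [0.0647947] = 0.00158385
  p_II = [0.0137439] × [0.065536] = 0.00090072
  p_III = [1.67197e-07] × [0.00123915] = 2.07182e-10
Weight by the priors:
  π_I·p_I = 0.41 × 0.00158385 = 0.000649378
  π_II·p_II = 0.18 × 0.00090072 = 0.00016213
  π_III·p_III = 0.41 × 2.07182e-10 = 8.49445e-11
Sum: 0.000649378 + 0.00016213 + 8.49445e-11 = 0.000811508
Responsibility of Urn I: 0.000649378 / 0.000811508 ≈ 0.8002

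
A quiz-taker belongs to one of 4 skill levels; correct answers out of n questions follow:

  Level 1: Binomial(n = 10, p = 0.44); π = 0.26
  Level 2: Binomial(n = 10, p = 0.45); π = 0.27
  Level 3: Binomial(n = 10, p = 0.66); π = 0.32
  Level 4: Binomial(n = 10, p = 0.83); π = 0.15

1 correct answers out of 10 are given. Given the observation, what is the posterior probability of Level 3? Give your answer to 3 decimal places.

0.011

By Bayes' theorem, P(k | x) = π_k f_k(x) / Σ_j π_j f_j(x).
Evaluate each component's likelihood at the observed value:
  p_1 = 0.0238311
  p_2 = 0.0207241
  p_3 = 0.000400732
  p_4 = 9.84279e-07
Prior × likelihood for each component:
  π_1·p_1 = 0.26 × 0.0238311 = 0.0061961
  π_2·p_2 = 0.27 × 0.0207241 = 0.00559552
  π_3·p_3 = 0.32 × 0.000400732 = 0.000128234
  π_4·p_4 = 0.15 × 9.84279e-07 = 1.47642e-07
Normaliser: 0.0061961 + 0.00559552 + 0.000128234 + 1.47642e-07 = 0.01192
P(Level 3 | the observation) = 0.000128234 / 0.01192 ≈ 0.011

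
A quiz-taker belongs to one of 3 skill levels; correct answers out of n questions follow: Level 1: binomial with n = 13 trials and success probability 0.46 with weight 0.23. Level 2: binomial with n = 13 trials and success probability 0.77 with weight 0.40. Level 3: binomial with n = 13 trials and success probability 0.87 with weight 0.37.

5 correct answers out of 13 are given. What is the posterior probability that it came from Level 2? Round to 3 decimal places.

0.024

Posterior ∝ prior × likelihood, so P(k | x) ∝ w_k f_k(x); normalise over all components.
Component likelihoods at x = 5 correct answers out of 13:
  f_1 = C(13,5)·0.46^5·0.54^8 = 1287·0.0205963·0.0072302 = 0.191654
  f_2 = C(13,5)·0.77^5·0.23^8 = 1287·0.270678·7.8311e-06 = 0.00272807
  f_3 = C(13,5)·0.87^5·0.13^8 = 1287·0.498421·8.15731e-08 = 5.23265e-05
Unnormalised posteriors:
  w_1·f_1 = 0.23 × 0.191654 = 0.0440804
  w_2·f_2 = 0.40 × 0.00272807 = 0.00109123
  w_3·f_3 = 0.37 × 5.23265e-05 = 1.93608e-05
Denominator: 0.0440804 + 0.00109123 + 1.93608e-05 = 0.045191
P(Level 2 | the observation) ≈ 0.024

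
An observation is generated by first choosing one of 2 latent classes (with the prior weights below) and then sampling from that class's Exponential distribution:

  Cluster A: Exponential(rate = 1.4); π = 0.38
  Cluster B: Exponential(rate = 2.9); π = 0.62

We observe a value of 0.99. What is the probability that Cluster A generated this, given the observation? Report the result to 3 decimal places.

0.566

Posterior ∝ prior × likelihood, so P(k | x) ∝ w_k f_k(x); normalise over all components.
Exponential densities:
  f_A = 0.350103
  f_B = 0.164263
Multiply by the mixture weights:
  w_A·f_A = 0.38 × 0.350103 = 0.133039
  w_B·f_B = 0.62 × 0.164263 = 0.101843
Sum: 0.133039 + 0.101843 = 0.234882
P(Cluster A | 0.99) ≈ 0.566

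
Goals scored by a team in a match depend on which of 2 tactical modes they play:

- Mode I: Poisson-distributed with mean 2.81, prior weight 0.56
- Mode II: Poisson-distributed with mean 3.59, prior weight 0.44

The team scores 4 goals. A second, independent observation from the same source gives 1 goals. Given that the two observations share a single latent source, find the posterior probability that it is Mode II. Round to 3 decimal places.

The responsibility of component k is w_k f_k(x) divided by Σ_j w_j f_j(x).
Since both observations come from the same component, the likelihood for component k is f_k(x₁)·f_k(x₂).
  L_I = [e^(−2.81)·2.81^4/4! = 0.156404] × [0.169176] = 0.0264597
  L_II = [e^(−3.59)·3.59^4/4! = 0.191007] × [0.099078] = 0.0189246
Weight by the priors:
  w_I·L_I = 0.56 × 0.0264597 = 0.0148174
  w_II·L_II = 0.44 × 0.0189246 = 0.00832682
Normaliser: 0.0148174 + 0.00832682 = 0.0231443
Responsibility of Mode II: 0.00832682 / 0.0231443 ≈ 0.360

0.360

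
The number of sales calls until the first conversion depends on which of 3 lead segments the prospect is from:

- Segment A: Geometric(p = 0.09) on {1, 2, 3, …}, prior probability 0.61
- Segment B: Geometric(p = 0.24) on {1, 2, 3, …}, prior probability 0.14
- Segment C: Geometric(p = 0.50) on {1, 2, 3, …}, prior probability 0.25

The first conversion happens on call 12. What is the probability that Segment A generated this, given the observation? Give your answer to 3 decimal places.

0.920

By Bayes' theorem, P(k | x) = π_k f_k(x) / Σ_j π_j f_j(x).
Evaluate each component's likelihood at the observed value:
  p_A = 0.0318932
  p_B = 0.0117263
  p_C = 0.000244141
Weight by the priors:
  π_A·p_A = 0.61 × 0.0318932 = 0.0194548
  π_B·p_B = 0.14 × 0.0117263 = 0.00164168
  π_C·p_C = 0.25 × 0.000244141 = 6.10352e-05
Evidence: 0.0194548 + 0.00164168 + 6.10352e-05 = 0.0211576
P(Segment A | the observation) = 0.0194548 / 0.0211576 ≈ 0.920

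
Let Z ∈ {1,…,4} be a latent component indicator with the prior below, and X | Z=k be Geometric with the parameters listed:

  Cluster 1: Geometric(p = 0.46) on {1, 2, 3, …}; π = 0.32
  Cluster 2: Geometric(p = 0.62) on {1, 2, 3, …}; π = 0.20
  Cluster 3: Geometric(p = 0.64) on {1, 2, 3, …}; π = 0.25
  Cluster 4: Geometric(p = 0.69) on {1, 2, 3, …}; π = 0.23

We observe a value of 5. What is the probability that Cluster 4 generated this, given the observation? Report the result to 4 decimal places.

The responsibility of component k is w_k f_k(x) divided by Σ_j w_j f_j(x).
Evaluate each component's likelihood at the observed value:
  L_1 = 0.46·(1−0.46)^4 = 0.46·0.0850306 = 0.0391141
  L_2 = 0.62·(1−0.62)^4 = 0.62·0.0208514 = 0.0129278
  L_3 = 0.64·(1−0.64)^4 = 0.64·0.0167962 = 0.0107495
  L_4 = 0.69·(1−0.69)^4 = 0.69·0.00923521 = 0.00637229
Prior × likelihood for each component:
  w_1·L_1 = 0.32 × 0.0391141 = 0.0125165
  w_2·L_2 = 0.20 × 0.0129278 = 0.00258557
  w_3·L_3 = 0.25 × 0.0107495 = 0.00268739
  w_4·L_4 = 0.23 × 0.00637229 = 0.00146563
Normaliser: 0.0125165 + 0.00258557 + 0.00268739 + 0.00146563 = 0.0192551
So the posterior for Cluster 4 is 0.00146563 / 0.0192551 ≈ 0.0761.

0.0761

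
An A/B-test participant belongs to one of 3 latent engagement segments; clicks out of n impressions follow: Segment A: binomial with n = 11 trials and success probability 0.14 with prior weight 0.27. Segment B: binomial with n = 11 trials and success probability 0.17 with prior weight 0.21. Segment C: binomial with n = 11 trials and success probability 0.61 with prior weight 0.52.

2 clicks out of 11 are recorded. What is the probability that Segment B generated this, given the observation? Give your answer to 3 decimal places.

0.447

Posterior ∝ prior × likelihood, so P(k | x) ∝ π_k f_k(x); normalise over all components.
Binomial probabilities:
  L_A = 0.277399
  L_B = 0.297142
  L_C = 0.00427173
Prior × likelihood for each component:
  π_A·L_A = 0.27 × 0.277399 = 0.0748977
  π_B·L_B = 0.21 × 0.297142 = 0.0623997
  π_C·L_C = 0.52 × 0.00427173 = 0.0022213
Marginal: 0.0748977 + 0.0623997 + 0.0022213 = 0.139519
Responsibility of Segment B: 0.0623997 / 0.139519 ≈ 0.447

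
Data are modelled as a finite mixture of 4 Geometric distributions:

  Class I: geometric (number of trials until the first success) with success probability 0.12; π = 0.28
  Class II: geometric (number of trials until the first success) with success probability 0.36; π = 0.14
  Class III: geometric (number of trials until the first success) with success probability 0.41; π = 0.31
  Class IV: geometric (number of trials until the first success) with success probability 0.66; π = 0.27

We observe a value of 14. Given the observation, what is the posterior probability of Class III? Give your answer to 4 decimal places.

0.0200

Apply Bayes' rule: the posterior for each component is proportional to its prior times its likelihood at x.
Component likelihoods at x = 14:
  f_I = 0.0227749
  f_II = 0.00108803
  f_III = 0.000430388
  f_IV = 5.35513e-07
Multiply by the mixture weights:
  π_I·f_I = 0.28 × 0.0227749 = 0.00637696
  π_II·f_II = 0.14 × 0.00108803 = 0.000152325
  π_III·f_III = 0.31 × 0.000430388 = 0.00013342
  π_IV·f_IV = 0.27 × 5.35513e-07 = 1.44588e-07
Denominator: 0.00637696 + 0.000152325 + 0.00013342 + 1.44588e-07 = 0.00666285
P(Class III | the observation) = 0.00013342 / 0.00666285 ≈ 0.0200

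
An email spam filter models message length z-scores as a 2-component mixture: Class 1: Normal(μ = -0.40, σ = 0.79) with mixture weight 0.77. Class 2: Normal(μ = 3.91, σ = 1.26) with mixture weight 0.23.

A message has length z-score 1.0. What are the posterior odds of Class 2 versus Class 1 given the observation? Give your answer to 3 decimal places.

Posterior odds = (π_i f_i(x)) / (π_j f_j(x)); the normalising sum cancels.
Component likelihoods at x = 1.0:
  L_1 = (1/(0.79·√(2π)))·exp(−(1.0−-0.40)²/(2·0.79²)) = 0.504990·exp(-1.57026) = 0.105033
  L_2 = (1/(1.26·√(2π)))·exp(−(1.0−3.91)²/(2·1.26²)) = 0.316621·exp(-2.66695) = 0.0219937
Odds = (0.23/0.77) × (0.0219937/0.105033) = 0.298701 × 0.209397 ≈ 0.063

0.063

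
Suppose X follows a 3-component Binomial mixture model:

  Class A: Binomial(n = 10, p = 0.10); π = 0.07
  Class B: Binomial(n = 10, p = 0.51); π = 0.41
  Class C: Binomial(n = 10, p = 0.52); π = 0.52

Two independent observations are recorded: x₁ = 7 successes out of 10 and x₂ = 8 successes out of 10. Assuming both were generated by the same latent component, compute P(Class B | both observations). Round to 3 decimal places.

0.395

By Bayes' theorem, P(k | x) = P(Z=k) f_k(x) / Σ_j P(Z=j) f_j(x).
Since both observations come from the same component, the likelihood for component k is f_k(x₁)·f_k(x₂).
  f_A = [8.748e-06] × [3.645e-07] = 3.18865e-12
  f_B = [0.126695] × [0.04945] = 0.00626508
  f_C = [0.136436] × [0.055427] = 0.00756223
Prior × likelihood for each component:
  P(Z=A)·f_A = 0.07 × 3.18865e-12 = 2.23205e-13
  P(Z=B)·f_B = 0.41 × 0.00626508 = 0.00256868
  P(Z=C)·f_C = 0.52 × 0.00756223 = 0.00393236
Denominator: 2.23205e-13 + 0.00256868 + 0.00393236 = 0.00650105
So the posterior for Class B is 0.00256868 / 0.00650105 ≈ 0.395.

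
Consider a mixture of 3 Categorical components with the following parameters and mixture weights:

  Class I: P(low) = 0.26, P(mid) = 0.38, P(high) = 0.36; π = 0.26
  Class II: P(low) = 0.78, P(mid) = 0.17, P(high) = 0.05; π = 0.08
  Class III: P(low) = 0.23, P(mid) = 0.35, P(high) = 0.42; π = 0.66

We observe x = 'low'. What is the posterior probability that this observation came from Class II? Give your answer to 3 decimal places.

Posterior ∝ prior × likelihood, so P(k | x) ∝ w_k f_k(x); normalise over all components.
Categorical probabilities:
  L_I = P(low | comp) = 0.26
  L_II = P(low | comp) = 0.78
  L_III = P(low | comp) = 0.23
Multiply by the mixture weights:
  w_I·L_I = 0.26 × 0.26 = 0.0676
  w_II·L_II = 0.08 × 0.78 = 0.0624
  w_III·L_III = 0.66 × 0.23 = 0.1518
Denominator: 0.0676 + 0.0624 + 0.1518 = 0.2818
P(Class II | data) ≈ 0.221

0.221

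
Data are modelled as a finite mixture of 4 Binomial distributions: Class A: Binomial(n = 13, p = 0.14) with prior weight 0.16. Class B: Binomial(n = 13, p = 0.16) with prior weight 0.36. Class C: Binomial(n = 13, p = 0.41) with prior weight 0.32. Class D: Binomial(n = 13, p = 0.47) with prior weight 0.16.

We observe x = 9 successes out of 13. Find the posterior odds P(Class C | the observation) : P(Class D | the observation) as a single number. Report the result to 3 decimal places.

0.898

Only the two components matter; the odds are (w_i f_i(x)) / (w_j f_j(x)).
Evaluate each component's likelihood at the observed value:
  f_A = C(13,9)·0.14^9·0.86^4 = 715·2.0661e-08·0.547008 = 8.08076e-06
  f_B = C(13,9)·0.16^9·0.84^4 = 715·6.87195e-08·0.497871 = 2.44626e-05
  f_C = C(13,9)·0.41^9·0.59^4 = 715·0.000327382·0.121174 = 0.0283641
  f_D = C(13,9)·0.47^9·0.53^4 = 715·0.00111913·0.0789048 = 0.0631379
Odds = (0.32/0.16) × (0.0283641/0.0631379) = 2 × 0.44924 ≈ 0.898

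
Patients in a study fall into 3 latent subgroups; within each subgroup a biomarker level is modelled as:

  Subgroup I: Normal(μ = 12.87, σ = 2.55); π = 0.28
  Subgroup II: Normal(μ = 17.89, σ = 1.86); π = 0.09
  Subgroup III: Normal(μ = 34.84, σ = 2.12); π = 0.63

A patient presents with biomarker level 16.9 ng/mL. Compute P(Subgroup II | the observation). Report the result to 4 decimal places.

0.5714

By Bayes' theorem, P(k | x) = π_k f_k(x) / Σ_j π_j f_j(x).
Component likelihoods at x = 16.9 ng/mL:
  p_I = 0.044876
  p_II = 0.186157
  p_III = 5.30492e-17
Prior × likelihood for each component:
  π_I·p_I = 0.28 × 0.044876 = 0.0125653
  π_II·p_II = 0.09 × 0.186157 = 0.0167541
  π_III·p_III = 0.63 × 5.30492e-17 = 3.3421e-17
Marginal: 0.0125653 + 0.0167541 + 3.3421e-17 = 0.0293194
P(Subgroup II | x) = 0.0167541 / 0.0293194 ≈ 0.5714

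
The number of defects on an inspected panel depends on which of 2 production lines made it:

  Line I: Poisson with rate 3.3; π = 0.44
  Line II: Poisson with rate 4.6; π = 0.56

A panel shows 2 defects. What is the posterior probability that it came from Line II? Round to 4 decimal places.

Apply Bayes' rule: the posterior for each component is proportional to its prior times its likelihood at x.
Poisson probabilities:
  L_I = 0.200829
  L_II = 0.106348
Prior × likelihood for each component:
  P(Z=I)·L_I = 0.44 × 0.200829 = 0.0883647
  P(Z=II)·L_II = 0.56 × 0.106348 = 0.0595551
Denominator: 0.0883647 + 0.0595551 = 0.14792
P(Line II | data) = 0.0595551 / 0.14792 ≈ 0.4026

0.4026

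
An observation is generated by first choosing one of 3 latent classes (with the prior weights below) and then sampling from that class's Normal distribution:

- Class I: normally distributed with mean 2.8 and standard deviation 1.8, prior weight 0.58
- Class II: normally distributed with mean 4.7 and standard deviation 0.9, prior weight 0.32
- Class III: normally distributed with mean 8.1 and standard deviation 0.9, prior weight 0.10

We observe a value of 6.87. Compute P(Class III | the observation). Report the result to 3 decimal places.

P(component k | x) = P(Z=k)·f_k(x) / marginal(x), where marginal(x) = Σ_j P(Z=j)·f_j(x).
Evaluate each component's likelihood at the observed value:
  L_I = (1/(1.8·√(2π)))·exp(−(6.87−2.8)²/(2·1.8²)) = 0.221635·exp(-2.55631) = 0.0171967
  L_II = (1/(0.9·√(2π)))·exp(−(6.87−4.7)²/(2·0.9²)) = 0.443269·exp(-2.90673) = 0.0242265
  L_III = (1/(0.9·√(2π)))·exp(−(6.87−8.1)²/(2·0.9²)) = 0.443269·exp(-0.93389) = 0.174215
Unnormalised posteriors:
  P(Z=I)·L_I = 0.58 × 0.0171967 = 0.00997409
  P(Z=II)·L_II = 0.32 × 0.0242265 = 0.00775249
  P(Z=III)·L_III = 0.10 × 0.174215 = 0.0174215
Marginal: 0.00997409 + 0.00775249 + 0.0174215 = 0.0351481
So the posterior for Class III is 0.0174215 / 0.0351481 ≈ 0.496.

0.496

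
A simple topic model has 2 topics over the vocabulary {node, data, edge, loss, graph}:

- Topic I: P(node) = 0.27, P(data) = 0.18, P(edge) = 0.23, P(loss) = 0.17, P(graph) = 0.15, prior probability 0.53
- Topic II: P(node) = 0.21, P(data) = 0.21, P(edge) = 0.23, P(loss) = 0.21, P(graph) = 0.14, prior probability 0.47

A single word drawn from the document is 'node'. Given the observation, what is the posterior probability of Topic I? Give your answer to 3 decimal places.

0.592

P(component k | x) = π_k·f_k(x) / marginal(x), where marginal(x) = Σ_j π_j·f_j(x).
Component likelihoods at x = 'node':
  f_I = 0.27
  f_II = 0.21
Multiply by the mixture weights:
  π_I·f_I = 0.53 × 0.27 = 0.1431
  π_II·f_II = 0.47 × 0.21 = 0.0987
Normaliser: 0.1431 + 0.0987 = 0.2418
So the posterior for Topic I is 0.1431 / 0.2418 ≈ 0.592.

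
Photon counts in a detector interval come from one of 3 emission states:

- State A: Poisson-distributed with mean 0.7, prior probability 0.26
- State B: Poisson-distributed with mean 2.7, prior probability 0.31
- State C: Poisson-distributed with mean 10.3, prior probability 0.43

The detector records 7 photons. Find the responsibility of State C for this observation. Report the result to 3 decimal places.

0.891

By Bayes' theorem, P(k | x) = w_k f_k(x) / Σ_j w_j f_j(x).
Evaluate each component's likelihood at the observed value:
  p_A = 8.11427e-06
  p_B = 0.0139483
  p_C = 0.0820724
Prior × likelihood for each component:
  w_A·p_A = 0.26 × 8.11427e-06 = 2.10971e-06
  w_B·p_B = 0.31 × 0.0139483 = 0.00432397
  w_C·p_C = 0.43 × 0.0820724 = 0.0352911
Marginal: 2.10971e-06 + 0.00432397 + 0.0352911 = 0.0396172
P(State C | data) ≈ 0.891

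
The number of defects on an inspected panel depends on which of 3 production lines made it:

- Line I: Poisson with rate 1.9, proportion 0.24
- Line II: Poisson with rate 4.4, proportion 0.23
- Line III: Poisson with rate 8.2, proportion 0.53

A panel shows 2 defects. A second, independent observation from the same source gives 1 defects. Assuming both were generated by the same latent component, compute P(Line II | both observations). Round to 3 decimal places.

0.074

The responsibility of component k is w_k f_k(x) divided by Σ_j w_j f_j(x).
Since both observations come from the same component, the likelihood for component k is f_k(x₁)·f_k(x₂).
  L_I = [e^(−1.9)·1.9^2/2! = 0.269971] × [0.28418] = 0.0767206
  L_II = [e^(−4.4)·4.4^2/2! = 0.118845] × [0.0540203] = 0.00642002
  L_III = [e^(−8.2)·8.2^2/2! = 0.00923385] × [0.00225216] = 2.07961e-05
Prior × likelihood for each component:
  w_I·L_I = 0.24 × 0.0767206 = 0.0184129
  w_II·L_II = 0.23 × 0.00642002 = 0.00147661
  w_III·L_III = 0.53 × 2.07961e-05 = 1.10219e-05
Normaliser: 0.0184129 + 0.00147661 + 1.10219e-05 = 0.0199006
P(Line II | data) ≈ 0.074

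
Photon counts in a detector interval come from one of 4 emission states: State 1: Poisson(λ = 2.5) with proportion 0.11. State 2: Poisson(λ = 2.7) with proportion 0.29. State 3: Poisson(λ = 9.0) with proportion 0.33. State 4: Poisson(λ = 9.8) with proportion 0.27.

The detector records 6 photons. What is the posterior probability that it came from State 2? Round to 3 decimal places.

0.169

P(component k | x) = P(Z=k)·f_k(x) / marginal(x), where marginal(x) = Σ_j P(Z=j)·f_j(x).
Poisson probabilities:
  f_1 = e^(−2.5)·2.5^6/6! = 0.0278337
  f_2 = e^(−2.7)·2.7^6/6! = 0.0361622
  f_3 = e^(−9.0)·9.0^6/6! = 0.0910903
  f_4 = e^(−9.8)·9.8^6/6! = 0.0682241
Multiply by the mixture weights:
  P(Z=1)·f_1 = 0.11 × 0.0278337 = 0.00306171
  P(Z=2)·f_2 = 0.29 × 0.0361622 = 0.010487
  P(Z=3)·f_3 = 0.33 × 0.0910903 = 0.0300598
  P(Z=4)·f_4 = 0.27 × 0.0682241 = 0.0184205
Sum: 0.00306171 + 0.010487 + 0.0300598 + 0.0184205 = 0.0620291
Responsibility of State 2: 0.010487 / 0.0620291 ≈ 0.169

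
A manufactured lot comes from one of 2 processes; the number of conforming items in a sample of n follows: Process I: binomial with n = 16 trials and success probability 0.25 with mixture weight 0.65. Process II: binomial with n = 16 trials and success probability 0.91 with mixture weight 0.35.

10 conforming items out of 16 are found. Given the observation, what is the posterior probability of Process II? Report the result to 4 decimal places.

0.3963

P(component k | x) = π_k·f_k(x) / marginal(x), where marginal(x) = Σ_j π_j·f_j(x).
Binomial probabilities:
  f_I = 0.00135923
  f_II = 0.00165727
Prior × likelihood for each component:
  π_I·f_I = 0.65 × 0.00135923 = 0.000883497
  π_II·f_II = 0.35 × 0.00165727 = 0.000580044
Sum: 0.000883497 + 0.000580044 = 0.00146354
P(Process II | data) ≈ 0.3963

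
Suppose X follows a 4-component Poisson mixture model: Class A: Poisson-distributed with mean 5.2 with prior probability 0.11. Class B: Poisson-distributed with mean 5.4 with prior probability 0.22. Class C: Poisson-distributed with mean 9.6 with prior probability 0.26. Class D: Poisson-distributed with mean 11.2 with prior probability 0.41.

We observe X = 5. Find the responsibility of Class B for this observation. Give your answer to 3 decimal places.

0.491

P(component k | x) = w_k·f_k(x) / marginal(x), where marginal(x) = Σ_j w_j·f_j(x).
Poisson probabilities:
  f_A = e^(−5.2)·5.2^5/5! = 0.174785
  f_B = e^(−5.4)·5.4^5/5! = 0.172821
  f_C = e^(−9.6)·9.6^5/5! = 0.0460201
  f_D = e^(−11.2)·11.2^5/5! = 0.0200822
Multiply by the mixture weights:
  w_A·f_A = 0.11 × 0.174785 = 0.0192264
  w_B·f_B = 0.22 × 0.172821 = 0.0380207
  w_C·f_C = 0.26 × 0.0460201 = 0.0119652
  w_D·f_D = 0.41 × 0.0200822 = 0.00823369
Marginal: 0.0192264 + 0.0380207 + 0.0119652 + 0.00823369 = 0.077446
Responsibility of Class B: 0.0380207 / 0.077446 ≈ 0.491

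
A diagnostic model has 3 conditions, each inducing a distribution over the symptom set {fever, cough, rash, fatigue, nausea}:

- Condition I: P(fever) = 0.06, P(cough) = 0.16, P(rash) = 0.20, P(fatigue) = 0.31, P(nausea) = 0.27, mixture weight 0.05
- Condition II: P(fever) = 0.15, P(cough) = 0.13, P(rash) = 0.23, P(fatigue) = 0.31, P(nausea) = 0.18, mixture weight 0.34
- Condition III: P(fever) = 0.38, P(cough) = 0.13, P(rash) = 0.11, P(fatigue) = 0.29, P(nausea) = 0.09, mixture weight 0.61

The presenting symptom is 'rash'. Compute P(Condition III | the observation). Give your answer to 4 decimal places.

0.4321

P(component k | x) = P(Z=k)·f_k(x) / marginal(x), where marginal(x) = Σ_j P(Z=j)·f_j(x).
Categorical probabilities:
  L_I = P(rash | comp) = 0.20
  L_II = P(rash | comp) = 0.23
  L_III = P(rash | comp) = 0.11
Unnormalised posteriors:
  P(Z=I)·L_I = 0.05 × 0.2 = 0.01
  P(Z=II)·L_II = 0.34 × 0.23 = 0.0782
  P(Z=III)·L_III = 0.61 × 0.11 = 0.0671
Sum: 0.01 + 0.0782 + 0.0671 = 0.1553
P(Condition III | x) ≈ 0.4321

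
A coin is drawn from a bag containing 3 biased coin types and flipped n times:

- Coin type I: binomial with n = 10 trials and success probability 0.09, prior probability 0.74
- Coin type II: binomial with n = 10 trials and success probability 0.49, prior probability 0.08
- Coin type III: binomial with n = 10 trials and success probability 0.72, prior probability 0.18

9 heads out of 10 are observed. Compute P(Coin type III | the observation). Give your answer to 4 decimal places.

0.9753

The responsibility of component k is π_k f_k(x) divided by Σ_j π_j f_j(x).
Component likelihoods at x = 9 heads out of 10:
  L_I = 3.52553e-09
  L_II = 0.00830491
  L_III = 0.145596
Unnormalised posteriors:
  π_I·L_I = 0.74 × 3.52553e-09 = 2.60889e-09
  π_II·L_II = 0.08 × 0.00830491 = 0.000664393
  π_III·L_III = 0.18 × 0.145596 = 0.0262073
Marginal: 2.60889e-09 + 0.000664393 + 0.0262073 = 0.0268717
So the posterior for Coin type III is 0.0262073 / 0.0268717 ≈ 0.9753.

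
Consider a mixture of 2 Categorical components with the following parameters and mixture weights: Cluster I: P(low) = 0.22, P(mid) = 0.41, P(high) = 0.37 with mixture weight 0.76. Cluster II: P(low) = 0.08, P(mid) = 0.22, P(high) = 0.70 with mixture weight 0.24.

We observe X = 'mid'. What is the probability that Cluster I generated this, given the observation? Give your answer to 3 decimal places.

0.855

P(component k | x) = π_k·f_k(x) / marginal(x), where marginal(x) = Σ_j π_j·f_j(x).
Categorical probabilities:
  p_I = P(mid | comp) = 0.41
  p_II = P(mid | comp) = 0.22
Unnormalised posteriors:
  π_I·p_I = 0.76 × 0.41 = 0.3116
  π_II·p_II = 0.24 × 0.22 = 0.0528
Marginal: 0.3116 + 0.0528 = 0.3644
P(Cluster I | 'mid') = 0.3116 / 0.3644 ≈ 0.855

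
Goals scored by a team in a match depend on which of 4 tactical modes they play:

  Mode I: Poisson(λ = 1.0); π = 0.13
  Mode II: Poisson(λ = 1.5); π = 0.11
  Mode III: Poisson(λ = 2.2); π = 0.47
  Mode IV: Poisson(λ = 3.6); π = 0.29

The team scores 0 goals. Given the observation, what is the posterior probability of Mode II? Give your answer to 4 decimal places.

By Bayes' theorem, P(k | x) = π_k f_k(x) / Σ_j π_j f_j(x).
Poisson probabilities:
  L_I = e^(−1.0)·1.0^0/0! = 0.367879
  L_II = e^(−1.5)·1.5^0/0! = 0.22313
  L_III = e^(−2.2)·2.2^0/0! = 0.110803
  L_IV = e^(−3.6)·3.6^0/0! = 0.0273237
Weight by the priors:
  π_I·L_I = 0.13 × 0.367879 = 0.0478243
  π_II·L_II = 0.11 × 0.22313 = 0.0245443
  π_III·L_III = 0.47 × 0.110803 = 0.0520775
  π_IV·L_IV = 0.29 × 0.0273237 = 0.00792388
Denominator: 0.0478243 + 0.0245443 + 0.0520775 + 0.00792388 = 0.13237
Responsibility of Mode II: 0.0245443 / 0.13237 ≈ 0.1854

0.1854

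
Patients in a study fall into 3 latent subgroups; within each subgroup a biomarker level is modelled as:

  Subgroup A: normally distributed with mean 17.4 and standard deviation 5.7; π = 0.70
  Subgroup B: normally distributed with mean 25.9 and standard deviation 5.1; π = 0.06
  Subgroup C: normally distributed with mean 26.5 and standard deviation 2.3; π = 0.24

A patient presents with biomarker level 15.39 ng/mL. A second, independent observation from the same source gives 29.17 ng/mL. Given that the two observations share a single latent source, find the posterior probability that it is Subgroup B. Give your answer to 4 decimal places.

0.0855

Apply Bayes' rule: the posterior for each component is proportional to its prior times its likelihood at x.
Since both observations come from the same component, the likelihood for component k is f_k(x₁)·f_k(x₂).
  f_A = [0.0657708] × [0.00830136] = 0.000545987
  f_B = [0.00935733] × [0.0636897] = 0.000595966
  f_C = [1.48752e-06] × [0.08842] = 1.31527e-07
Weight by the priors:
  P(Z=A)·f_A = 0.70 × 0.000545987 = 0.000382191
  P(Z=B)·f_B = 0.06 × 0.000595966 = 3.57579e-05
  P(Z=C)·f_C = 0.24 × 1.31527e-07 = 3.15665e-08
Normaliser: 0.000382191 + 3.57579e-05 + 3.15665e-08 = 0.00041798
Responsibility of Subgroup B: 3.57579e-05 / 0.00041798 ≈ 0.0855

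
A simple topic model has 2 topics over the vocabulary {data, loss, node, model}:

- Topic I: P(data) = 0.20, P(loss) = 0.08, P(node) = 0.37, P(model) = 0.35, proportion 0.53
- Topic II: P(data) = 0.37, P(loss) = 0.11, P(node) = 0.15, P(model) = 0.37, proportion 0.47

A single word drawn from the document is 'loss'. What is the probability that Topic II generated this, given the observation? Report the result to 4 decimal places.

By Bayes' theorem, P(k | x) = P(Z=k) f_k(x) / Σ_j P(Z=j) f_j(x).
Component likelihoods at x = 'loss':
  f_I = P(loss | comp) = 0.08
  f_II = P(loss | comp) = 0.11
Unnormalised posteriors:
  P(Z=I)·f_I = 0.53 × 0.08 = 0.0424
  P(Z=II)·f_II = 0.47 × 0.11 = 0.0517
Normaliser: 0.0424 + 0.0517 = 0.0941
P(Topic II | x) = 0.0517 / 0.0941 ≈ 0.5494

0.5494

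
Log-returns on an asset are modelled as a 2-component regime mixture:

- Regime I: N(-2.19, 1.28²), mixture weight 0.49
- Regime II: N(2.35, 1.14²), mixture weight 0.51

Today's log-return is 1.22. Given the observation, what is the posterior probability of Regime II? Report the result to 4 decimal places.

0.9613

By Bayes' theorem, P(k | x) = π_k f_k(x) / Σ_j π_j f_j(x).
Component likelihoods at x = 1.22:
  p_I = 0.00896513
  p_II = 0.214117
Multiply by the mixture weights:
  π_I·p_I = 0.49 × 0.00896513 = 0.00439291
  π_II·p_II = 0.51 × 0.214117 = 0.1092
Denominator: 0.00439291 + 0.1092 = 0.113593
P(Regime II | 1.22) = 0.1092 / 0.113593 ≈ 0.9613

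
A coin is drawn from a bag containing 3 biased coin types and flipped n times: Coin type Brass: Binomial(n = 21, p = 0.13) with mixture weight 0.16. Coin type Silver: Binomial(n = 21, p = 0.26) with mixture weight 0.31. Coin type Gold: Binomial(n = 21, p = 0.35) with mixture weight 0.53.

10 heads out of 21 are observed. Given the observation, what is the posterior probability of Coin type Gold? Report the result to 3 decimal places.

Apply Bayes' rule: the posterior for each component is proportional to its prior times its likelihood at x.
Evaluate each component's likelihood at the observed value:
  p_Brass = 0.000105092
  p_Silver = 0.0181429
  p_Gold = 0.0851437
Unnormalised posteriors:
  π_Brass·p_Brass = 0.16 × 0.000105092 = 1.68148e-05
  π_Silver·p_Silver = 0.31 × 0.0181429 = 0.00562431
  π_Gold·p_Gold = 0.53 × 0.0851437 = 0.0451262
Normaliser: 1.68148e-05 + 0.00562431 + 0.0451262 = 0.0507673
P(Coin type Gold | x) = 0.0451262 / 0.0507673 ≈ 0.889

0.889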